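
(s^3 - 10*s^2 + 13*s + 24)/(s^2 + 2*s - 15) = (s^2 - 7*s - 8)/(s + 5)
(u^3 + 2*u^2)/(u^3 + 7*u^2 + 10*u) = u/(u + 5)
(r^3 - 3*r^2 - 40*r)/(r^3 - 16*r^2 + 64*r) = (r + 5)/(r - 8)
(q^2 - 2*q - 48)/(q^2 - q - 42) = (q - 8)/(q - 7)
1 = 1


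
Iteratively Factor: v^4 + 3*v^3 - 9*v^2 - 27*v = (v + 3)*(v^3 - 9*v) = v*(v + 3)*(v^2 - 9) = v*(v - 3)*(v + 3)*(v + 3)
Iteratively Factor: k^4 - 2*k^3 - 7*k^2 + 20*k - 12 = (k - 2)*(k^3 - 7*k + 6) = (k - 2)^2*(k^2 + 2*k - 3) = (k - 2)^2*(k + 3)*(k - 1)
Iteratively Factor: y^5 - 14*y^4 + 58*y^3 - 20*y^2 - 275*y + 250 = (y + 2)*(y^4 - 16*y^3 + 90*y^2 - 200*y + 125) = (y - 5)*(y + 2)*(y^3 - 11*y^2 + 35*y - 25) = (y - 5)*(y - 1)*(y + 2)*(y^2 - 10*y + 25) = (y - 5)^2*(y - 1)*(y + 2)*(y - 5)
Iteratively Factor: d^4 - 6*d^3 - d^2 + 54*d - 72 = (d - 2)*(d^3 - 4*d^2 - 9*d + 36) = (d - 2)*(d + 3)*(d^2 - 7*d + 12) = (d - 4)*(d - 2)*(d + 3)*(d - 3)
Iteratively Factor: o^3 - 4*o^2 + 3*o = (o)*(o^2 - 4*o + 3) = o*(o - 1)*(o - 3)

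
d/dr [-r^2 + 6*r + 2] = 6 - 2*r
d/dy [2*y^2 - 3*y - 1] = 4*y - 3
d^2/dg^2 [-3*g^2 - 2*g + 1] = -6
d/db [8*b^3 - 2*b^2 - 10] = 4*b*(6*b - 1)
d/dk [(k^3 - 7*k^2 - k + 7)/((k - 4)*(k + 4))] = (k^4 - 47*k^2 + 210*k + 16)/(k^4 - 32*k^2 + 256)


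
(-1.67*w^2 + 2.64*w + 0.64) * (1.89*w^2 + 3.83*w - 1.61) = -3.1563*w^4 - 1.4065*w^3 + 14.0095*w^2 - 1.7992*w - 1.0304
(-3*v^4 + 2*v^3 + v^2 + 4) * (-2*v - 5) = 6*v^5 + 11*v^4 - 12*v^3 - 5*v^2 - 8*v - 20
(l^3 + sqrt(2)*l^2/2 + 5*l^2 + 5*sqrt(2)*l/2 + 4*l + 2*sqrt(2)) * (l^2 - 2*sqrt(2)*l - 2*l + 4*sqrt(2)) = l^5 - 3*sqrt(2)*l^4/2 + 3*l^4 - 8*l^3 - 9*sqrt(2)*l^3/2 - 14*l^2 + 9*sqrt(2)*l^2 + 12*l + 12*sqrt(2)*l + 16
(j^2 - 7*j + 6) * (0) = 0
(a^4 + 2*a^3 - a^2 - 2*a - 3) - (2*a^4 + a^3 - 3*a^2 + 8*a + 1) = -a^4 + a^3 + 2*a^2 - 10*a - 4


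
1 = 1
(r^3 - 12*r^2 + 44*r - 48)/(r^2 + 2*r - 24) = (r^2 - 8*r + 12)/(r + 6)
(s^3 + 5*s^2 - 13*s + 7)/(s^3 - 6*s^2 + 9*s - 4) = (s + 7)/(s - 4)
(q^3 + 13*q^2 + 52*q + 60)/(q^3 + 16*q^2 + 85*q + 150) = (q + 2)/(q + 5)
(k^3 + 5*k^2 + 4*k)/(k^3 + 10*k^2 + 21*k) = (k^2 + 5*k + 4)/(k^2 + 10*k + 21)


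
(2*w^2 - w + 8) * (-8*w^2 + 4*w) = -16*w^4 + 16*w^3 - 68*w^2 + 32*w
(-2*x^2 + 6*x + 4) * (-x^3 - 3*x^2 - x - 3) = 2*x^5 - 20*x^3 - 12*x^2 - 22*x - 12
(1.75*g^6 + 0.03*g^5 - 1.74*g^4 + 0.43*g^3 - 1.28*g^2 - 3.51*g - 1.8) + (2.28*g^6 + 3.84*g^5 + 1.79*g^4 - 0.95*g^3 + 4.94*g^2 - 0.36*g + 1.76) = 4.03*g^6 + 3.87*g^5 + 0.05*g^4 - 0.52*g^3 + 3.66*g^2 - 3.87*g - 0.04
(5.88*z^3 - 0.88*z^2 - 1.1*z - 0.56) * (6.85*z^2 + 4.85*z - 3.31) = 40.278*z^5 + 22.49*z^4 - 31.2658*z^3 - 6.2582*z^2 + 0.925*z + 1.8536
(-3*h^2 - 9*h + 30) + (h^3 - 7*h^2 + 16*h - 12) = h^3 - 10*h^2 + 7*h + 18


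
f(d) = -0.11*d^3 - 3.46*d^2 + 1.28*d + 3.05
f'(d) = -0.33*d^2 - 6.92*d + 1.28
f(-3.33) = -35.52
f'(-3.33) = 20.66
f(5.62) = -118.56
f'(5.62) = -48.03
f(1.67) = -4.97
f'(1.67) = -11.20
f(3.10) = -29.51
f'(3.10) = -23.34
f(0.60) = 2.55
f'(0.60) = -2.99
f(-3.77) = -45.06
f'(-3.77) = 22.68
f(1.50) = -3.19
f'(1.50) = -9.84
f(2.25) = -12.84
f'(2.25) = -15.96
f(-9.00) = -208.54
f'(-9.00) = 36.83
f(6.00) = -137.59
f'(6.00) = -52.12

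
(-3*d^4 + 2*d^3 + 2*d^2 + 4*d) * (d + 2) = -3*d^5 - 4*d^4 + 6*d^3 + 8*d^2 + 8*d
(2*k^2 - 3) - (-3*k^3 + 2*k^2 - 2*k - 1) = 3*k^3 + 2*k - 2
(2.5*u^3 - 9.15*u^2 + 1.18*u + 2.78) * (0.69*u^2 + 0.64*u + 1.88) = 1.725*u^5 - 4.7135*u^4 - 0.341800000000002*u^3 - 14.5286*u^2 + 3.9976*u + 5.2264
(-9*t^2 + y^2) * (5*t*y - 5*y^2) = -45*t^3*y + 45*t^2*y^2 + 5*t*y^3 - 5*y^4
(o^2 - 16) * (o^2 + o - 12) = o^4 + o^3 - 28*o^2 - 16*o + 192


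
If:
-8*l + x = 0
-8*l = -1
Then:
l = 1/8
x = 1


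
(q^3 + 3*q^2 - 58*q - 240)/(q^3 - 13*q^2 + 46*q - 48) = (q^2 + 11*q + 30)/(q^2 - 5*q + 6)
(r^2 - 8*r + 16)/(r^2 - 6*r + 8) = (r - 4)/(r - 2)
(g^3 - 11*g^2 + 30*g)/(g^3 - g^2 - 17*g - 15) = g*(g - 6)/(g^2 + 4*g + 3)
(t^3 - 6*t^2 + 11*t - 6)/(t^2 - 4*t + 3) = t - 2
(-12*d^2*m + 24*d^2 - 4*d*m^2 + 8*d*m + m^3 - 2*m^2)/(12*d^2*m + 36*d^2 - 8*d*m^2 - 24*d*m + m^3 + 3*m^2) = (-2*d*m + 4*d - m^2 + 2*m)/(2*d*m + 6*d - m^2 - 3*m)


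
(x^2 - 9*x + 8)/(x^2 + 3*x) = (x^2 - 9*x + 8)/(x*(x + 3))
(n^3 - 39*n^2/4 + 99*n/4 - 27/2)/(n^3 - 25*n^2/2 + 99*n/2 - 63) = (4*n - 3)/(2*(2*n - 7))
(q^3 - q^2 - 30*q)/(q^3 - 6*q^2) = (q + 5)/q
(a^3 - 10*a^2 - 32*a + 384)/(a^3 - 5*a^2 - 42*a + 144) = (a - 8)/(a - 3)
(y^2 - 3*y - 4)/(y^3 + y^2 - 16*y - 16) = 1/(y + 4)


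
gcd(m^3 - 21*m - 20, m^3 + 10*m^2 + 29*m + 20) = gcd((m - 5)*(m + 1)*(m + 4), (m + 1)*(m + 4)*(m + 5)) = m^2 + 5*m + 4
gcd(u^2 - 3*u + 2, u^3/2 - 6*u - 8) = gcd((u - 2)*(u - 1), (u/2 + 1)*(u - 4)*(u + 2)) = 1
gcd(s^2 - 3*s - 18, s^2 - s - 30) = s - 6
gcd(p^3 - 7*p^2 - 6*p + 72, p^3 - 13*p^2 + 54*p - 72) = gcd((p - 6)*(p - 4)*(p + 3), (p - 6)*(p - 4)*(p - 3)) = p^2 - 10*p + 24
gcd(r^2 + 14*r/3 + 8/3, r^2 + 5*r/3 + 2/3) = r + 2/3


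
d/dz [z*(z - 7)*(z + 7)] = 3*z^2 - 49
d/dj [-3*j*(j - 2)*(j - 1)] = -9*j^2 + 18*j - 6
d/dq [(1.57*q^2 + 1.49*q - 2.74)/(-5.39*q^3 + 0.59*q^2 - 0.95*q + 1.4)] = (8.4623*q^4 + 16.0622*q^3 - 46.6764*q^2 + 7.6292*q - 0.517)/(29.0521*q^6 - 6.3602*q^5 + 10.5891*q^4 - 16.213*q^3 + 2.5545*q^2 - 2.66*q + 1.96)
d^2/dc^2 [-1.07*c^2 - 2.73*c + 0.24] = -2.14000000000000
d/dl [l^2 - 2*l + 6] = 2*l - 2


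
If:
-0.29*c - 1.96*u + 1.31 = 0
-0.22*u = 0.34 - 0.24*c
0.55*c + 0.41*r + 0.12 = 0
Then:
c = 1.79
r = -2.69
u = 0.40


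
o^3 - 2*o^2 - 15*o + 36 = (o - 3)^2*(o + 4)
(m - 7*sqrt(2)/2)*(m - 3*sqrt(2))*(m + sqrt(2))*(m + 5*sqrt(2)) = m^4 - sqrt(2)*m^3/2 - 47*m^2 + 61*sqrt(2)*m + 210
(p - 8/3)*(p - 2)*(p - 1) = p^3 - 17*p^2/3 + 10*p - 16/3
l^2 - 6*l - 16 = (l - 8)*(l + 2)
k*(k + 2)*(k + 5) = k^3 + 7*k^2 + 10*k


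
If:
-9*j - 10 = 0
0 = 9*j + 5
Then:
No Solution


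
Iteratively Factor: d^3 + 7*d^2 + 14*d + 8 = (d + 4)*(d^2 + 3*d + 2) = (d + 2)*(d + 4)*(d + 1)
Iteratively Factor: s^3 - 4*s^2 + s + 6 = (s - 2)*(s^2 - 2*s - 3) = (s - 3)*(s - 2)*(s + 1)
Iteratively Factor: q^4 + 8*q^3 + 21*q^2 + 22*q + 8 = (q + 2)*(q^3 + 6*q^2 + 9*q + 4) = (q + 1)*(q + 2)*(q^2 + 5*q + 4) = (q + 1)^2*(q + 2)*(q + 4)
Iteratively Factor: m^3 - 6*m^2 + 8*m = (m - 2)*(m^2 - 4*m) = m*(m - 2)*(m - 4)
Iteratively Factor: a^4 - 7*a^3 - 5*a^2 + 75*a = (a - 5)*(a^3 - 2*a^2 - 15*a) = (a - 5)*(a + 3)*(a^2 - 5*a) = a*(a - 5)*(a + 3)*(a - 5)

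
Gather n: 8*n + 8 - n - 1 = 7*n + 7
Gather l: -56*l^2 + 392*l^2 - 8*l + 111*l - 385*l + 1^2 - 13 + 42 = 336*l^2 - 282*l + 30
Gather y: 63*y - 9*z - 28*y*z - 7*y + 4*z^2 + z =y*(56 - 28*z) + 4*z^2 - 8*z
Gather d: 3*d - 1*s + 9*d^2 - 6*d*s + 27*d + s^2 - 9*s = 9*d^2 + d*(30 - 6*s) + s^2 - 10*s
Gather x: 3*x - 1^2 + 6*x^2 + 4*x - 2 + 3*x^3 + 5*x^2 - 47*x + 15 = 3*x^3 + 11*x^2 - 40*x + 12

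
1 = 1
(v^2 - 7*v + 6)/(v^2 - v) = (v - 6)/v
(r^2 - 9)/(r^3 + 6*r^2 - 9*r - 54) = 1/(r + 6)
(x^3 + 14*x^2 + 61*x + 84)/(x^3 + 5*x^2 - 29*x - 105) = (x + 4)/(x - 5)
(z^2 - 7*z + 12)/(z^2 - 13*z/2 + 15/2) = 2*(z^2 - 7*z + 12)/(2*z^2 - 13*z + 15)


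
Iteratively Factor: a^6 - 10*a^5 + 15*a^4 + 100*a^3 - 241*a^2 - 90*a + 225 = (a - 3)*(a^5 - 7*a^4 - 6*a^3 + 82*a^2 + 5*a - 75) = (a - 5)*(a - 3)*(a^4 - 2*a^3 - 16*a^2 + 2*a + 15) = (a - 5)*(a - 3)*(a + 1)*(a^3 - 3*a^2 - 13*a + 15) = (a - 5)*(a - 3)*(a + 1)*(a + 3)*(a^2 - 6*a + 5) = (a - 5)^2*(a - 3)*(a + 1)*(a + 3)*(a - 1)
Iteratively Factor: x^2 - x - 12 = (x + 3)*(x - 4)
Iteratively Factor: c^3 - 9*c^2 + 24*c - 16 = (c - 1)*(c^2 - 8*c + 16) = (c - 4)*(c - 1)*(c - 4)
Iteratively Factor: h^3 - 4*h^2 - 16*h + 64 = (h + 4)*(h^2 - 8*h + 16) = (h - 4)*(h + 4)*(h - 4)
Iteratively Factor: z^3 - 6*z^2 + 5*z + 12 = (z - 4)*(z^2 - 2*z - 3) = (z - 4)*(z + 1)*(z - 3)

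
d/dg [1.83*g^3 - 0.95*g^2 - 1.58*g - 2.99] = 5.49*g^2 - 1.9*g - 1.58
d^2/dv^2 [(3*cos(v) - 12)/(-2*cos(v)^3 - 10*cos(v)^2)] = 3*(4*cos(v) - 21*tan(v)^4 - 201/cos(v) - 424/cos(v)^2 + 270/cos(v)^3 + 621/cos(v)^4)/(2*(cos(v) + 5)^3)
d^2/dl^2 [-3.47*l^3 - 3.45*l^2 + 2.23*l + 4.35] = -20.82*l - 6.9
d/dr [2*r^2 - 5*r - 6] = 4*r - 5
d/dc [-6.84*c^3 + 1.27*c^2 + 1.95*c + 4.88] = -20.52*c^2 + 2.54*c + 1.95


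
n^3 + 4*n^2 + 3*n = n*(n + 1)*(n + 3)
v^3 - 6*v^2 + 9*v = v*(v - 3)^2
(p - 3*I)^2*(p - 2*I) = p^3 - 8*I*p^2 - 21*p + 18*I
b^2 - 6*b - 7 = (b - 7)*(b + 1)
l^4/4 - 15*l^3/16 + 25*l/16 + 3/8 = (l/4 + 1/4)*(l - 3)*(l - 2)*(l + 1/4)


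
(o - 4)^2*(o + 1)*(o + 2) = o^4 - 5*o^3 - 6*o^2 + 32*o + 32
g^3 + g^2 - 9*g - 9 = (g - 3)*(g + 1)*(g + 3)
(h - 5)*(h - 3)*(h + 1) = h^3 - 7*h^2 + 7*h + 15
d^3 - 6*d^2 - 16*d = d*(d - 8)*(d + 2)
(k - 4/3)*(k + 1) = k^2 - k/3 - 4/3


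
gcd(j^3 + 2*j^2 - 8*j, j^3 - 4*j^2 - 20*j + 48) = j^2 + 2*j - 8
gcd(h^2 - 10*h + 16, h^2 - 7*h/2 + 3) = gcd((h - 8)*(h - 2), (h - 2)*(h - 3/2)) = h - 2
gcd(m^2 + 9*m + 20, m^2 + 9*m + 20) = m^2 + 9*m + 20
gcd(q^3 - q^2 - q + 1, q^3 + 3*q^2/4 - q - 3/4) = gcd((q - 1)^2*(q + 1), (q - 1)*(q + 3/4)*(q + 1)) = q^2 - 1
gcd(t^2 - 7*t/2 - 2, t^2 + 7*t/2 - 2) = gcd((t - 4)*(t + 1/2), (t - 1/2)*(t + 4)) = 1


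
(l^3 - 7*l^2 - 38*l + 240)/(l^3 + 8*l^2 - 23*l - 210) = (l - 8)/(l + 7)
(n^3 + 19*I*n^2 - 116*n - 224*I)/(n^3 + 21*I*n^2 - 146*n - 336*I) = (n + 4*I)/(n + 6*I)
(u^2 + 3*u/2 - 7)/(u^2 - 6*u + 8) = (u + 7/2)/(u - 4)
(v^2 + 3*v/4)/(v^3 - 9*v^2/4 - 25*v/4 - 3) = v/(v^2 - 3*v - 4)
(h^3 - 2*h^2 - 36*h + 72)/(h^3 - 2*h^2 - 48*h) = (h^2 - 8*h + 12)/(h*(h - 8))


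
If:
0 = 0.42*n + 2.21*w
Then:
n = -5.26190476190476*w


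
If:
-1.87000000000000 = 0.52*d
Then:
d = -3.60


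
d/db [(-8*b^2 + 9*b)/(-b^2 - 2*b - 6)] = (25*b^2 + 96*b - 54)/(b^4 + 4*b^3 + 16*b^2 + 24*b + 36)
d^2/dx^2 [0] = 0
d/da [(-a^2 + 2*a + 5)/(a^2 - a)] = (-a^2 - 10*a + 5)/(a^2*(a^2 - 2*a + 1))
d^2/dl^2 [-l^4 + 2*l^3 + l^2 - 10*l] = -12*l^2 + 12*l + 2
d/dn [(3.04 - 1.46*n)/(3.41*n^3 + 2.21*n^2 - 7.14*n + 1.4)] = (9.9572*n^3 - 27.8726*n^2 - 13.4368*n + 19.6616)/(11.6281*n^6 + 15.0722*n^5 - 43.8107*n^4 - 22.0108*n^3 + 57.1676*n^2 - 19.992*n + 1.96)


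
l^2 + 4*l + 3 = (l + 1)*(l + 3)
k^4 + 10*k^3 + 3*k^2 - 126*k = k*(k - 3)*(k + 6)*(k + 7)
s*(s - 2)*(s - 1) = s^3 - 3*s^2 + 2*s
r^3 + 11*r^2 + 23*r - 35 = (r - 1)*(r + 5)*(r + 7)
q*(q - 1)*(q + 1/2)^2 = q^4 - 3*q^2/4 - q/4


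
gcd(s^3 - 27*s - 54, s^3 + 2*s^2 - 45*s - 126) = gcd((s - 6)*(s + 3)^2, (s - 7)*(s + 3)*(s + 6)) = s + 3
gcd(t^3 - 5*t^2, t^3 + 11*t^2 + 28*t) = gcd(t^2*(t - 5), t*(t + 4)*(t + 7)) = t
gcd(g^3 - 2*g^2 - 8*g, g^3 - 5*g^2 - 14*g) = g^2 + 2*g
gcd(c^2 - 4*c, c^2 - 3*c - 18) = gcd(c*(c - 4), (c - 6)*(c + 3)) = 1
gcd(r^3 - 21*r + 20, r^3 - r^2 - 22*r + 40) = r^2 + r - 20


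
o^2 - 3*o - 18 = (o - 6)*(o + 3)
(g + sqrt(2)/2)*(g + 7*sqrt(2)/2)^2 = g^3 + 15*sqrt(2)*g^2/2 + 63*g/2 + 49*sqrt(2)/4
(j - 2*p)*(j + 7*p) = j^2 + 5*j*p - 14*p^2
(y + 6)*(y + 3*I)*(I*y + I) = I*y^3 - 3*y^2 + 7*I*y^2 - 21*y + 6*I*y - 18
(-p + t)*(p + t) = -p^2 + t^2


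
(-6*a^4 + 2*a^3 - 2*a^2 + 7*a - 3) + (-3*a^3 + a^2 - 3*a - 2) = -6*a^4 - a^3 - a^2 + 4*a - 5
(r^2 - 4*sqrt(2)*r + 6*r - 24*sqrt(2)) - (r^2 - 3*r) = -4*sqrt(2)*r + 9*r - 24*sqrt(2)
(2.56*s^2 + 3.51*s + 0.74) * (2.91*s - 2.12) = 7.4496*s^3 + 4.7869*s^2 - 5.2878*s - 1.5688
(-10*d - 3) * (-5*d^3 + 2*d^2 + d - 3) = 50*d^4 - 5*d^3 - 16*d^2 + 27*d + 9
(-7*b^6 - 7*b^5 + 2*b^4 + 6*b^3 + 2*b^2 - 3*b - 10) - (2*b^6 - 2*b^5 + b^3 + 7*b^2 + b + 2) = -9*b^6 - 5*b^5 + 2*b^4 + 5*b^3 - 5*b^2 - 4*b - 12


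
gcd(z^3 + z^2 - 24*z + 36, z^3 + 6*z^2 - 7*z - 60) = z - 3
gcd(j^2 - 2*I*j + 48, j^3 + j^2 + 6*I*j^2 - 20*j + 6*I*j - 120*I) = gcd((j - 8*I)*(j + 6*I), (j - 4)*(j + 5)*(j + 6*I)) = j + 6*I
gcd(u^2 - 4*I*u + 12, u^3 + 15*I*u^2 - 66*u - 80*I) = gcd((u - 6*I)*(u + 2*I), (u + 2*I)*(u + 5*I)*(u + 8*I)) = u + 2*I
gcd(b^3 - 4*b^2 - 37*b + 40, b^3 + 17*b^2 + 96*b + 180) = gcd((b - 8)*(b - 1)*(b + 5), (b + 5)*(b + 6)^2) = b + 5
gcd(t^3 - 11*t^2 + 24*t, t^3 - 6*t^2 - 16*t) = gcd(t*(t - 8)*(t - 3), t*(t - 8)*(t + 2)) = t^2 - 8*t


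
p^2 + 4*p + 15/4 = (p + 3/2)*(p + 5/2)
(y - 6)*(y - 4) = y^2 - 10*y + 24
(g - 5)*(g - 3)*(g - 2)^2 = g^4 - 12*g^3 + 51*g^2 - 92*g + 60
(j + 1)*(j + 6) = j^2 + 7*j + 6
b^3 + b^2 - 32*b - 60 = (b - 6)*(b + 2)*(b + 5)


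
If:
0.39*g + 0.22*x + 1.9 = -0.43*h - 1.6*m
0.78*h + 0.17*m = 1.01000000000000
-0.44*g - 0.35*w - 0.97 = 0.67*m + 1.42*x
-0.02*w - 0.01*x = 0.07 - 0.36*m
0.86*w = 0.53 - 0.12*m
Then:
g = -8.25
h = 1.24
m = 0.27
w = 0.58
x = 1.60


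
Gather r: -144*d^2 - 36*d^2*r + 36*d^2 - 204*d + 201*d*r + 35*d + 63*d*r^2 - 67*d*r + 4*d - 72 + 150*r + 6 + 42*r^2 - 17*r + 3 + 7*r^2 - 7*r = -108*d^2 - 165*d + r^2*(63*d + 49) + r*(-36*d^2 + 134*d + 126) - 63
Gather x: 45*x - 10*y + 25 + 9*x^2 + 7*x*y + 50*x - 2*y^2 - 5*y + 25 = 9*x^2 + x*(7*y + 95) - 2*y^2 - 15*y + 50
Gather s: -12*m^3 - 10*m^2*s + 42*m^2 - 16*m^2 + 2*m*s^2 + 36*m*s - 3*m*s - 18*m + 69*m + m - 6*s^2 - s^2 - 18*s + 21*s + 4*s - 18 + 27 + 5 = -12*m^3 + 26*m^2 + 52*m + s^2*(2*m - 7) + s*(-10*m^2 + 33*m + 7) + 14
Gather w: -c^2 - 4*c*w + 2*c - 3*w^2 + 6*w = -c^2 + 2*c - 3*w^2 + w*(6 - 4*c)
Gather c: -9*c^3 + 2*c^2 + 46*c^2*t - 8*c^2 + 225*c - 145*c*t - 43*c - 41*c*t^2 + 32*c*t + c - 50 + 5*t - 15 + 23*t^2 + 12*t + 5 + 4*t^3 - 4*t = -9*c^3 + c^2*(46*t - 6) + c*(-41*t^2 - 113*t + 183) + 4*t^3 + 23*t^2 + 13*t - 60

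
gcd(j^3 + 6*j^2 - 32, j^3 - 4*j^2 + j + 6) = j - 2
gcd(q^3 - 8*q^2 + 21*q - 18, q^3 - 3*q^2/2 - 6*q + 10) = q - 2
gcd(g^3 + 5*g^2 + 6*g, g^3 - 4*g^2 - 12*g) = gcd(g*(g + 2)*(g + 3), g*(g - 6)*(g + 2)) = g^2 + 2*g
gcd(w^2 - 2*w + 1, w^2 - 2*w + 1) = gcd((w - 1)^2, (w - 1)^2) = w^2 - 2*w + 1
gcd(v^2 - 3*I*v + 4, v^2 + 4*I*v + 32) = v - 4*I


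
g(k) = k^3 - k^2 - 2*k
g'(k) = 3*k^2 - 2*k - 2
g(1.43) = -1.98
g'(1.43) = 1.27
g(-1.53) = -2.86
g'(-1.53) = 8.08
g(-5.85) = -222.72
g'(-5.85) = 112.37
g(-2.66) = -20.58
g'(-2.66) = 24.55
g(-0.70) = 0.57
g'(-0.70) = 0.87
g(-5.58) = -193.72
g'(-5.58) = 102.57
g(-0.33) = 0.52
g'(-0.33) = -1.01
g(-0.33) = 0.52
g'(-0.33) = -1.01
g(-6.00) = -240.00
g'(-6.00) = 118.00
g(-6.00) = -240.00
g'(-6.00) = 118.00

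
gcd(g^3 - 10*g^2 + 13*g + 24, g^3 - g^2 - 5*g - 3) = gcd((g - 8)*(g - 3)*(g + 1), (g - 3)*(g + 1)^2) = g^2 - 2*g - 3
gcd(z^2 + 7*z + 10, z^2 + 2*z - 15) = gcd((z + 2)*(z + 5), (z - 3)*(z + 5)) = z + 5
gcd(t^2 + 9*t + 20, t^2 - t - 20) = t + 4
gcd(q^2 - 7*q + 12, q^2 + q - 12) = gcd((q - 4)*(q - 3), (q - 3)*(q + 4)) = q - 3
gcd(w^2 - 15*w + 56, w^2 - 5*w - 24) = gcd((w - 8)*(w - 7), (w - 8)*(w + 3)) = w - 8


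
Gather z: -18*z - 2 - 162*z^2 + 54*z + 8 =-162*z^2 + 36*z + 6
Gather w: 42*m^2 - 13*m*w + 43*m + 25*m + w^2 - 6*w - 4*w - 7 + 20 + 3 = 42*m^2 + 68*m + w^2 + w*(-13*m - 10) + 16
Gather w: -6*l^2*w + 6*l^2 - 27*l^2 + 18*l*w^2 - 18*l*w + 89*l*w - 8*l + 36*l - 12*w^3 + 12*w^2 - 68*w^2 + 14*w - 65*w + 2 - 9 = -21*l^2 + 28*l - 12*w^3 + w^2*(18*l - 56) + w*(-6*l^2 + 71*l - 51) - 7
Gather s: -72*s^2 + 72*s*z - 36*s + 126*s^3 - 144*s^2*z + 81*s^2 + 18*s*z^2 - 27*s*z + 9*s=126*s^3 + s^2*(9 - 144*z) + s*(18*z^2 + 45*z - 27)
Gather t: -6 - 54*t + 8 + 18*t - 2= -36*t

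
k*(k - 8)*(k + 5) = k^3 - 3*k^2 - 40*k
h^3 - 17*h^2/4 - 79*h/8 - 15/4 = (h - 6)*(h + 1/2)*(h + 5/4)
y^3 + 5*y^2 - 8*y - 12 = (y - 2)*(y + 1)*(y + 6)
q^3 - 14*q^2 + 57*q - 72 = (q - 8)*(q - 3)^2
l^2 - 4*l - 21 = (l - 7)*(l + 3)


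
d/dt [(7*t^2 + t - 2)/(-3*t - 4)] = (-21*t^2 - 56*t - 10)/(9*t^2 + 24*t + 16)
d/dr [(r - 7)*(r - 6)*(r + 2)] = 3*r^2 - 22*r + 16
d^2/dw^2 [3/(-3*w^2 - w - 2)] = 6*(9*w^2 + 3*w - (6*w + 1)^2 + 6)/(3*w^2 + w + 2)^3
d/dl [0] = 0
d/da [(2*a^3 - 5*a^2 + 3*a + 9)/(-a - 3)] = a*(-4*a^2 - 13*a + 30)/(a^2 + 6*a + 9)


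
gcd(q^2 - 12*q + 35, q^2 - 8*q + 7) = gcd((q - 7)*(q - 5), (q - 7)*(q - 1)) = q - 7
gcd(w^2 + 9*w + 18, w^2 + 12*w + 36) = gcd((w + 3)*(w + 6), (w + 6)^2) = w + 6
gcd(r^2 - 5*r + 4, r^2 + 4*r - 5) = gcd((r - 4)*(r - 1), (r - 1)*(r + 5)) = r - 1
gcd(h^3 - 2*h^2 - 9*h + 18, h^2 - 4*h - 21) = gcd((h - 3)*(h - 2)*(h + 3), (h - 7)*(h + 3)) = h + 3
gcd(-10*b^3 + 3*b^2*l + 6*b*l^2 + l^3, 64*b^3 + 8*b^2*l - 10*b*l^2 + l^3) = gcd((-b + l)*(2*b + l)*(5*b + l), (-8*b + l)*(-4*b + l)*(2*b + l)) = 2*b + l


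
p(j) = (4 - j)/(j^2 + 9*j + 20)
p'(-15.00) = 0.02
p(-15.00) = 0.17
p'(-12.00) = 0.06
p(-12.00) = 0.29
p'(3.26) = -0.02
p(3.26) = 0.01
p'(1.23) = -0.06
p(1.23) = 0.09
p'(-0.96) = -0.31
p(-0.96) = 0.40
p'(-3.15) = -8.44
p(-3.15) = 4.55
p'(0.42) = -0.10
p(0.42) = 0.15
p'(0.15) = -0.13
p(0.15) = 0.18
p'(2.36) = -0.03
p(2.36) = 0.04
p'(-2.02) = -1.03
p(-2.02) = 1.02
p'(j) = (4 - j)*(-2*j - 9)/(j^2 + 9*j + 20)^2 - 1/(j^2 + 9*j + 20)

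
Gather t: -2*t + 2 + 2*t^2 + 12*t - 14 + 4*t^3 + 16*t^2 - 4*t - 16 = 4*t^3 + 18*t^2 + 6*t - 28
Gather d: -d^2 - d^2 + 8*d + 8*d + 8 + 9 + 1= -2*d^2 + 16*d + 18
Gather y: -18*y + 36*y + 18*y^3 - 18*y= 18*y^3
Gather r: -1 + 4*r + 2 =4*r + 1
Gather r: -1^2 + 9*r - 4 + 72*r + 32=81*r + 27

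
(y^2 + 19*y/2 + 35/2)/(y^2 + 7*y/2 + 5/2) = (y + 7)/(y + 1)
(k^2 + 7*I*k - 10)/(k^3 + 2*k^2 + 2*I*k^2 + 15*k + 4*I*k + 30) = (k + 2*I)/(k^2 + k*(2 - 3*I) - 6*I)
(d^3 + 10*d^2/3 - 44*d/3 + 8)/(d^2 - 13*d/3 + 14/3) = (3*d^2 + 16*d - 12)/(3*d - 7)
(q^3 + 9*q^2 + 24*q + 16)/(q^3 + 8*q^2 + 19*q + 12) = (q + 4)/(q + 3)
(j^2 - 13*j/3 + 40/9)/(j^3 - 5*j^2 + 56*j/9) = (3*j - 5)/(j*(3*j - 7))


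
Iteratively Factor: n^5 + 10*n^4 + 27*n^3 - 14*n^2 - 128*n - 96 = (n + 1)*(n^4 + 9*n^3 + 18*n^2 - 32*n - 96) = (n + 1)*(n + 4)*(n^3 + 5*n^2 - 2*n - 24) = (n - 2)*(n + 1)*(n + 4)*(n^2 + 7*n + 12) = (n - 2)*(n + 1)*(n + 4)^2*(n + 3)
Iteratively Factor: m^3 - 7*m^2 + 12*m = (m)*(m^2 - 7*m + 12) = m*(m - 4)*(m - 3)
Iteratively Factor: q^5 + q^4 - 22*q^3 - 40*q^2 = (q + 4)*(q^4 - 3*q^3 - 10*q^2) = (q - 5)*(q + 4)*(q^3 + 2*q^2) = q*(q - 5)*(q + 4)*(q^2 + 2*q) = q^2*(q - 5)*(q + 4)*(q + 2)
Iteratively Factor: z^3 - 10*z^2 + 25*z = (z - 5)*(z^2 - 5*z) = (z - 5)^2*(z)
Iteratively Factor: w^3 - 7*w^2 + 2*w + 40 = (w - 4)*(w^2 - 3*w - 10) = (w - 4)*(w + 2)*(w - 5)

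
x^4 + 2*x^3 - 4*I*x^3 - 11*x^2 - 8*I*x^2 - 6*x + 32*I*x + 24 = (x - 2)*(x + 4)*(x - 3*I)*(x - I)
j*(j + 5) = j^2 + 5*j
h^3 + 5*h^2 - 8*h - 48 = (h - 3)*(h + 4)^2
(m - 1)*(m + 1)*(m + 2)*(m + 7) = m^4 + 9*m^3 + 13*m^2 - 9*m - 14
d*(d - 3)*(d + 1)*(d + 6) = d^4 + 4*d^3 - 15*d^2 - 18*d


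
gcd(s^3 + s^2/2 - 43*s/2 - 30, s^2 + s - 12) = s + 4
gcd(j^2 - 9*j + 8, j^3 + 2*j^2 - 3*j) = j - 1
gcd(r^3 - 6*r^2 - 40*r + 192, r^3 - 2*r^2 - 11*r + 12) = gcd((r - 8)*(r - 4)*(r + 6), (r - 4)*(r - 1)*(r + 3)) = r - 4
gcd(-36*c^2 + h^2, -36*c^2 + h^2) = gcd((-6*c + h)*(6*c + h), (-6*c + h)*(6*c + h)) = 36*c^2 - h^2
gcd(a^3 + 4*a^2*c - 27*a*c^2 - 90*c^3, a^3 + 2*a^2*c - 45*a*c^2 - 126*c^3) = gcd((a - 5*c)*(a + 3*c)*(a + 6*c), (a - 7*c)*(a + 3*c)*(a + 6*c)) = a^2 + 9*a*c + 18*c^2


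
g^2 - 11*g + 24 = (g - 8)*(g - 3)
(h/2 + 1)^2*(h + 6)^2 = h^4/4 + 4*h^3 + 22*h^2 + 48*h + 36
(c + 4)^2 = c^2 + 8*c + 16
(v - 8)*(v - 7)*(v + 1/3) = v^3 - 44*v^2/3 + 51*v + 56/3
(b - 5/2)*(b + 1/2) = b^2 - 2*b - 5/4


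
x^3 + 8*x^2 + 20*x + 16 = (x + 2)^2*(x + 4)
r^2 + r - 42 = (r - 6)*(r + 7)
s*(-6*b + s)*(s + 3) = -6*b*s^2 - 18*b*s + s^3 + 3*s^2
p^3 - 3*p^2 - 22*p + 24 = (p - 6)*(p - 1)*(p + 4)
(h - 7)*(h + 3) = h^2 - 4*h - 21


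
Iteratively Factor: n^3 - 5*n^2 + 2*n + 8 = (n + 1)*(n^2 - 6*n + 8) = (n - 4)*(n + 1)*(n - 2)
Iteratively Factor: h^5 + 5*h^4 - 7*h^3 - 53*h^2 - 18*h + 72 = (h - 3)*(h^4 + 8*h^3 + 17*h^2 - 2*h - 24) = (h - 3)*(h + 4)*(h^3 + 4*h^2 + h - 6) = (h - 3)*(h + 3)*(h + 4)*(h^2 + h - 2) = (h - 3)*(h - 1)*(h + 3)*(h + 4)*(h + 2)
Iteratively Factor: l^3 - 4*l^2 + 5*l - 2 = (l - 1)*(l^2 - 3*l + 2) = (l - 2)*(l - 1)*(l - 1)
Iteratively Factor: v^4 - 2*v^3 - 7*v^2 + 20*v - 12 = (v - 1)*(v^3 - v^2 - 8*v + 12) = (v - 1)*(v + 3)*(v^2 - 4*v + 4) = (v - 2)*(v - 1)*(v + 3)*(v - 2)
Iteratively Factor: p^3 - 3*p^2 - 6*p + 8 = (p - 1)*(p^2 - 2*p - 8) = (p - 1)*(p + 2)*(p - 4)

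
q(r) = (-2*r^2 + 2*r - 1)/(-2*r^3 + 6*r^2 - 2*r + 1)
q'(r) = (2 - 4*r)/(-2*r^3 + 6*r^2 - 2*r + 1) + (-2*r^2 + 2*r - 1)*(6*r^2 - 12*r + 2)/(-2*r^3 + 6*r^2 - 2*r + 1)^2 = 2*r*(-2*r^3 + 4*r^2 - 7*r + 4)/(4*r^6 - 24*r^5 + 44*r^4 - 28*r^3 + 16*r^2 - 4*r + 1)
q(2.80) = 7.57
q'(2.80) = -73.53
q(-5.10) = -0.15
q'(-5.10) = -0.02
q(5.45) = 0.32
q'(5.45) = -0.11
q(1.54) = -0.55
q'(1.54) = -0.60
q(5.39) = 0.33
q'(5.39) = -0.11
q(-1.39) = -0.37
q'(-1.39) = -0.17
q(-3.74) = -0.19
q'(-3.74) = -0.04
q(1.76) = -0.71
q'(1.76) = -0.90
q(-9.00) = -0.09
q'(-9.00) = -0.00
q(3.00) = 2.60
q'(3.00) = -8.40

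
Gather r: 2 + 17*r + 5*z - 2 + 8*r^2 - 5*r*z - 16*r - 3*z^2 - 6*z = 8*r^2 + r*(1 - 5*z) - 3*z^2 - z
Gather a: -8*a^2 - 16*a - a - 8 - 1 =-8*a^2 - 17*a - 9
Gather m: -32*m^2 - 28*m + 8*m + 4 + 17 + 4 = -32*m^2 - 20*m + 25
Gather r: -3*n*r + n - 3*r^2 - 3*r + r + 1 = n - 3*r^2 + r*(-3*n - 2) + 1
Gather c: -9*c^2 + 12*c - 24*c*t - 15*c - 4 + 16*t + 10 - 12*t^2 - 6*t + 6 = -9*c^2 + c*(-24*t - 3) - 12*t^2 + 10*t + 12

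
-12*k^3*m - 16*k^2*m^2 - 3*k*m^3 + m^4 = m*(-6*k + m)*(k + m)*(2*k + m)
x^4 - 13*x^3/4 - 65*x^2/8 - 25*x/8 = x*(x - 5)*(x + 1/2)*(x + 5/4)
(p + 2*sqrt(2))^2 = p^2 + 4*sqrt(2)*p + 8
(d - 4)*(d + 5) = d^2 + d - 20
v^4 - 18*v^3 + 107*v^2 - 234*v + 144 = (v - 8)*(v - 6)*(v - 3)*(v - 1)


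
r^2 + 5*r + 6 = (r + 2)*(r + 3)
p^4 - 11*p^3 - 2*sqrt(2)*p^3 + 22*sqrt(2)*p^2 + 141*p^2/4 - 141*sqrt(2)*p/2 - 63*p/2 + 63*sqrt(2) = (p - 6)*(p - 7/2)*(p - 3/2)*(p - 2*sqrt(2))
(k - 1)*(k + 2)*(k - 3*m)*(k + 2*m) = k^4 - k^3*m + k^3 - 6*k^2*m^2 - k^2*m - 2*k^2 - 6*k*m^2 + 2*k*m + 12*m^2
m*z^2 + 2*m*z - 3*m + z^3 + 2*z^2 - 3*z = (m + z)*(z - 1)*(z + 3)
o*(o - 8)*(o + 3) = o^3 - 5*o^2 - 24*o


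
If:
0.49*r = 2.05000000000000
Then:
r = 4.18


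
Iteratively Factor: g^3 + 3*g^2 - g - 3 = (g + 3)*(g^2 - 1) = (g + 1)*(g + 3)*(g - 1)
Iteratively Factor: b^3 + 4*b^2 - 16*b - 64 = (b + 4)*(b^2 - 16) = (b - 4)*(b + 4)*(b + 4)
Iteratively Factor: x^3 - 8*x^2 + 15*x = (x - 5)*(x^2 - 3*x) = (x - 5)*(x - 3)*(x)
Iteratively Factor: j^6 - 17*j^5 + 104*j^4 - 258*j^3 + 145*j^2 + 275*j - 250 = (j - 5)*(j^5 - 12*j^4 + 44*j^3 - 38*j^2 - 45*j + 50) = (j - 5)*(j - 1)*(j^4 - 11*j^3 + 33*j^2 - 5*j - 50) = (j - 5)*(j - 1)*(j + 1)*(j^3 - 12*j^2 + 45*j - 50) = (j - 5)^2*(j - 1)*(j + 1)*(j^2 - 7*j + 10) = (j - 5)^3*(j - 1)*(j + 1)*(j - 2)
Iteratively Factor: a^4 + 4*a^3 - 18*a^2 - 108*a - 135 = (a + 3)*(a^3 + a^2 - 21*a - 45) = (a - 5)*(a + 3)*(a^2 + 6*a + 9) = (a - 5)*(a + 3)^2*(a + 3)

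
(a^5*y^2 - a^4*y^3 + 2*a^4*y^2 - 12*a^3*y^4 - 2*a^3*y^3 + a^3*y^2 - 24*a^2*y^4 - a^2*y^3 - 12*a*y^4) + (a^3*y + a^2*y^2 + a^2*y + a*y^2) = a^5*y^2 - a^4*y^3 + 2*a^4*y^2 - 12*a^3*y^4 - 2*a^3*y^3 + a^3*y^2 + a^3*y - 24*a^2*y^4 - a^2*y^3 + a^2*y^2 + a^2*y - 12*a*y^4 + a*y^2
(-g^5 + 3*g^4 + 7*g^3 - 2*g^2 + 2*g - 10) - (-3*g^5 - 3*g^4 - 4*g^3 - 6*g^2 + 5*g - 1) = 2*g^5 + 6*g^4 + 11*g^3 + 4*g^2 - 3*g - 9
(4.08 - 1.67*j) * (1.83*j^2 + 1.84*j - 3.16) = -3.0561*j^3 + 4.3936*j^2 + 12.7844*j - 12.8928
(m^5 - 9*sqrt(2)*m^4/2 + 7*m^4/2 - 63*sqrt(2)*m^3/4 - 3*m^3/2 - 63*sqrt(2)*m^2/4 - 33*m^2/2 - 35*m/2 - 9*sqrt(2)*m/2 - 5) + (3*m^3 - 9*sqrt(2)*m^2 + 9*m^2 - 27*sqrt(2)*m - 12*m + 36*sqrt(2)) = m^5 - 9*sqrt(2)*m^4/2 + 7*m^4/2 - 63*sqrt(2)*m^3/4 + 3*m^3/2 - 99*sqrt(2)*m^2/4 - 15*m^2/2 - 63*sqrt(2)*m/2 - 59*m/2 - 5 + 36*sqrt(2)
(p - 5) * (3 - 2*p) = -2*p^2 + 13*p - 15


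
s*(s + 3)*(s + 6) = s^3 + 9*s^2 + 18*s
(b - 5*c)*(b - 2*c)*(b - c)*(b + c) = b^4 - 7*b^3*c + 9*b^2*c^2 + 7*b*c^3 - 10*c^4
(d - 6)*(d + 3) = d^2 - 3*d - 18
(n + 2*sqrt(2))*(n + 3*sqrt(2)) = n^2 + 5*sqrt(2)*n + 12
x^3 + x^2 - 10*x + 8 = (x - 2)*(x - 1)*(x + 4)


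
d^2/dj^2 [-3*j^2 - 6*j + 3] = -6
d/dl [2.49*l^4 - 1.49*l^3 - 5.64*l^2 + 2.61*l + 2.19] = 9.96*l^3 - 4.47*l^2 - 11.28*l + 2.61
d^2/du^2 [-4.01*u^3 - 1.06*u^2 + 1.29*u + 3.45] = -24.06*u - 2.12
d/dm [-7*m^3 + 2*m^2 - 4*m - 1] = -21*m^2 + 4*m - 4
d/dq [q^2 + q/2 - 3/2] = 2*q + 1/2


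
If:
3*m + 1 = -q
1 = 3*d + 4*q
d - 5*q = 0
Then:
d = 5/19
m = -20/57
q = 1/19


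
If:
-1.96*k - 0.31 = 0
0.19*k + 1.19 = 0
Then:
No Solution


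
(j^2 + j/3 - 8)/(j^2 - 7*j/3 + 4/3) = (3*j^2 + j - 24)/(3*j^2 - 7*j + 4)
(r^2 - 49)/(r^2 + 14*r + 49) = (r - 7)/(r + 7)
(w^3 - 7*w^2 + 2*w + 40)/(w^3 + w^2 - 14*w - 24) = (w - 5)/(w + 3)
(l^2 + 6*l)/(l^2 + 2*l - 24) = l/(l - 4)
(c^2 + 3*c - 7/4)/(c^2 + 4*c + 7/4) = (2*c - 1)/(2*c + 1)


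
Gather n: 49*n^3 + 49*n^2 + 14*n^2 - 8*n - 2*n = 49*n^3 + 63*n^2 - 10*n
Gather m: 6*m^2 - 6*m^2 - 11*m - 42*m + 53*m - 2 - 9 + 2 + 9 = 0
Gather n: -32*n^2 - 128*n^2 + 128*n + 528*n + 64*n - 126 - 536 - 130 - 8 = -160*n^2 + 720*n - 800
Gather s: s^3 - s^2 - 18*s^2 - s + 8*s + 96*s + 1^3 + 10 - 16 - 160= s^3 - 19*s^2 + 103*s - 165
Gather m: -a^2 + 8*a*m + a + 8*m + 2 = -a^2 + a + m*(8*a + 8) + 2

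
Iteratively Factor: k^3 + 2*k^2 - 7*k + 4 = (k - 1)*(k^2 + 3*k - 4) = (k - 1)^2*(k + 4)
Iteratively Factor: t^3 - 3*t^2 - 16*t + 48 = (t - 3)*(t^2 - 16) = (t - 3)*(t + 4)*(t - 4)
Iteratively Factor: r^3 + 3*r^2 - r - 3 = (r - 1)*(r^2 + 4*r + 3) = (r - 1)*(r + 1)*(r + 3)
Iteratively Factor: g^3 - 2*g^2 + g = (g)*(g^2 - 2*g + 1) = g*(g - 1)*(g - 1)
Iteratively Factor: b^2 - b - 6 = (b + 2)*(b - 3)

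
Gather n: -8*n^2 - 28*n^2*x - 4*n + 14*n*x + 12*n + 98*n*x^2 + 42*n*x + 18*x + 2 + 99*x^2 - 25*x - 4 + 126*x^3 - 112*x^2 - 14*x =n^2*(-28*x - 8) + n*(98*x^2 + 56*x + 8) + 126*x^3 - 13*x^2 - 21*x - 2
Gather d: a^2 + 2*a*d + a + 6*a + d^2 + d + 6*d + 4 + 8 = a^2 + 7*a + d^2 + d*(2*a + 7) + 12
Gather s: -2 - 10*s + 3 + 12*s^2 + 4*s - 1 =12*s^2 - 6*s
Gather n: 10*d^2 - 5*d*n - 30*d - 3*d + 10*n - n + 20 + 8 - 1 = 10*d^2 - 33*d + n*(9 - 5*d) + 27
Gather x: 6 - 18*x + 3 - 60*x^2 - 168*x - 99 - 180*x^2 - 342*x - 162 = -240*x^2 - 528*x - 252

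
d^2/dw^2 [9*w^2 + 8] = 18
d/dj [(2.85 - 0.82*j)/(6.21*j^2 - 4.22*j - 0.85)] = (5.0922*j^2 - 35.397*j + 12.724)/(38.5641*j^4 - 52.4124*j^3 + 7.2514*j^2 + 7.174*j + 0.7225)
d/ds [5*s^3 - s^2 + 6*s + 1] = 15*s^2 - 2*s + 6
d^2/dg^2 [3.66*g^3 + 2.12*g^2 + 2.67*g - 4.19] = 21.96*g + 4.24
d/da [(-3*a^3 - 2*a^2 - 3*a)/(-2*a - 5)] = (12*a^3 + 49*a^2 + 20*a + 15)/(4*a^2 + 20*a + 25)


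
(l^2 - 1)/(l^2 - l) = (l + 1)/l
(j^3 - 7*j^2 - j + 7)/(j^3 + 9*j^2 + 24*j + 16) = (j^2 - 8*j + 7)/(j^2 + 8*j + 16)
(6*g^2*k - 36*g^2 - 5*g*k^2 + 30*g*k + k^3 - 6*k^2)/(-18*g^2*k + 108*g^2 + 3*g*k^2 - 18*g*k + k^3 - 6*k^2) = (-2*g + k)/(6*g + k)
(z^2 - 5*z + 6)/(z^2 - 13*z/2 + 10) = 2*(z^2 - 5*z + 6)/(2*z^2 - 13*z + 20)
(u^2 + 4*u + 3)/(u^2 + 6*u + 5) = (u + 3)/(u + 5)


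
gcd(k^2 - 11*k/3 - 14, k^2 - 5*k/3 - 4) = 1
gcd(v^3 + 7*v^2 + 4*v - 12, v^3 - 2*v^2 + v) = v - 1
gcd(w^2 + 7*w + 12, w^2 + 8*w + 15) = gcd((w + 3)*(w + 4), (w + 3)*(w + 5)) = w + 3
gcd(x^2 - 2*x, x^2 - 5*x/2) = x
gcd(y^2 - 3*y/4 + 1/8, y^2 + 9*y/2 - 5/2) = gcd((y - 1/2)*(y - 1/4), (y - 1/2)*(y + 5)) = y - 1/2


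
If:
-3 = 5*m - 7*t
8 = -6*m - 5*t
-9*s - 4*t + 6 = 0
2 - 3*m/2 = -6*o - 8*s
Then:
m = -71/67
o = -12169/7236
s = 490/603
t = -22/67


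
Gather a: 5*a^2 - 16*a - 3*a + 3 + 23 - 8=5*a^2 - 19*a + 18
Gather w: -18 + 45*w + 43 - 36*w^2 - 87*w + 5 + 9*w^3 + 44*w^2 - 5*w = 9*w^3 + 8*w^2 - 47*w + 30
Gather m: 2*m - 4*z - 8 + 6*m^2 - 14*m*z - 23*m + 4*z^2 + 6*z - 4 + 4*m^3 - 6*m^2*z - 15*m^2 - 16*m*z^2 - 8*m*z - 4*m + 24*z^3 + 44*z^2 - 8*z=4*m^3 + m^2*(-6*z - 9) + m*(-16*z^2 - 22*z - 25) + 24*z^3 + 48*z^2 - 6*z - 12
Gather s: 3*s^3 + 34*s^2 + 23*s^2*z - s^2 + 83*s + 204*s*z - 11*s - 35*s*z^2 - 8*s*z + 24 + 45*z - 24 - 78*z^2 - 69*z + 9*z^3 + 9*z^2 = 3*s^3 + s^2*(23*z + 33) + s*(-35*z^2 + 196*z + 72) + 9*z^3 - 69*z^2 - 24*z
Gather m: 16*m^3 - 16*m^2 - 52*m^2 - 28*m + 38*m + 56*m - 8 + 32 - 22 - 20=16*m^3 - 68*m^2 + 66*m - 18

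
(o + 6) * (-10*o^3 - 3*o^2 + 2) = -10*o^4 - 63*o^3 - 18*o^2 + 2*o + 12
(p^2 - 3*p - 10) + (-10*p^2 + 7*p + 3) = -9*p^2 + 4*p - 7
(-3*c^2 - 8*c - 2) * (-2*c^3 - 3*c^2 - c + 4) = 6*c^5 + 25*c^4 + 31*c^3 + 2*c^2 - 30*c - 8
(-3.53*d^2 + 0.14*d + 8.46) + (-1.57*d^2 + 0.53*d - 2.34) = -5.1*d^2 + 0.67*d + 6.12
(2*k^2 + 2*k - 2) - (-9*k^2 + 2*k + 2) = 11*k^2 - 4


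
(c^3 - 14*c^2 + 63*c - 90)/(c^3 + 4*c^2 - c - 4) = (c^3 - 14*c^2 + 63*c - 90)/(c^3 + 4*c^2 - c - 4)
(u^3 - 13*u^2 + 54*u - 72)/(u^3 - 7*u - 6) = (u^2 - 10*u + 24)/(u^2 + 3*u + 2)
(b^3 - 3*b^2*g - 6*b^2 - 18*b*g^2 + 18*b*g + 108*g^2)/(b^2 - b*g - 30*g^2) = (b^2 + 3*b*g - 6*b - 18*g)/(b + 5*g)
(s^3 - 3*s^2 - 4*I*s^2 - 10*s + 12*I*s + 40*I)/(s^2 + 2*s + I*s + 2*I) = (s^2 - s*(5 + 4*I) + 20*I)/(s + I)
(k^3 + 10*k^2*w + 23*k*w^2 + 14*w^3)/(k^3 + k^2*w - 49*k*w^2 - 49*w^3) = (-k - 2*w)/(-k + 7*w)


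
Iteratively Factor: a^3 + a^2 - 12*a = (a + 4)*(a^2 - 3*a) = (a - 3)*(a + 4)*(a)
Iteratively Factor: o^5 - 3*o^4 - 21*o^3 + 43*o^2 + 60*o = (o + 1)*(o^4 - 4*o^3 - 17*o^2 + 60*o) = (o - 3)*(o + 1)*(o^3 - o^2 - 20*o) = (o - 5)*(o - 3)*(o + 1)*(o^2 + 4*o) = o*(o - 5)*(o - 3)*(o + 1)*(o + 4)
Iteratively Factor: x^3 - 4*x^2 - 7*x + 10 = (x - 1)*(x^2 - 3*x - 10) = (x - 1)*(x + 2)*(x - 5)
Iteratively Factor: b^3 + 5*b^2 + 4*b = (b)*(b^2 + 5*b + 4) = b*(b + 4)*(b + 1)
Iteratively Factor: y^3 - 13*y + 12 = (y - 3)*(y^2 + 3*y - 4) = (y - 3)*(y - 1)*(y + 4)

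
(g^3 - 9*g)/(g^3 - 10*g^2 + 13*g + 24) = g*(g + 3)/(g^2 - 7*g - 8)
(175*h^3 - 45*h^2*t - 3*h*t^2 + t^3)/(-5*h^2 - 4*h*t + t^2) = (-35*h^2 + 2*h*t + t^2)/(h + t)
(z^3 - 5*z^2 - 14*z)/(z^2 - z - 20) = z*(-z^2 + 5*z + 14)/(-z^2 + z + 20)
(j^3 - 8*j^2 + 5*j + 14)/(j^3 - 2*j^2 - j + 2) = (j - 7)/(j - 1)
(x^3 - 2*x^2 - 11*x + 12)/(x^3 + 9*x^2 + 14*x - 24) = (x^2 - x - 12)/(x^2 + 10*x + 24)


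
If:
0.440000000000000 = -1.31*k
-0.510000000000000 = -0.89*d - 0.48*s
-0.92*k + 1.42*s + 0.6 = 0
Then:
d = 0.92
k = -0.34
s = -0.64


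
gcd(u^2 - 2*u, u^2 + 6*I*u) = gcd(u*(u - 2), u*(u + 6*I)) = u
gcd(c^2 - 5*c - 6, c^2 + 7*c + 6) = c + 1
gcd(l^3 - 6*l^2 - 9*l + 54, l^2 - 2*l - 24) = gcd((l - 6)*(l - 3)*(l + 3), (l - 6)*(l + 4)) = l - 6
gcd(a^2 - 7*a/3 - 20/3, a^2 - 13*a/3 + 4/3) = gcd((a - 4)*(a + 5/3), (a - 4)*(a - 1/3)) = a - 4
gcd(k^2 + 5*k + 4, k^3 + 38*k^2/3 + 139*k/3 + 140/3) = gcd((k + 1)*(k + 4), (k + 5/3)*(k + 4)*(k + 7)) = k + 4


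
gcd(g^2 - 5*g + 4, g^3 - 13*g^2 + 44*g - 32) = g^2 - 5*g + 4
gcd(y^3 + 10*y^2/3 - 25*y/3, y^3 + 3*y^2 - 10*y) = y^2 + 5*y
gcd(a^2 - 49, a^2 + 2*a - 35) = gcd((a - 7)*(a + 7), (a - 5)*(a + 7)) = a + 7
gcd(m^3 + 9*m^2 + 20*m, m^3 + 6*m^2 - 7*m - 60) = m^2 + 9*m + 20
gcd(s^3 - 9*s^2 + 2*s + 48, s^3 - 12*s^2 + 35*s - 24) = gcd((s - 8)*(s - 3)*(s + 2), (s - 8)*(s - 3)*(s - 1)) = s^2 - 11*s + 24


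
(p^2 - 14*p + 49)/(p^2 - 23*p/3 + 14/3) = 3*(p - 7)/(3*p - 2)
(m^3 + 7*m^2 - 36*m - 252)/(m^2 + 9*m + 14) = (m^2 - 36)/(m + 2)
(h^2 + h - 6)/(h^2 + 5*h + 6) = (h - 2)/(h + 2)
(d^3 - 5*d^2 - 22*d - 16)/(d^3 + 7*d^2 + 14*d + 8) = (d - 8)/(d + 4)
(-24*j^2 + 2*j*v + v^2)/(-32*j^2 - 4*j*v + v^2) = (24*j^2 - 2*j*v - v^2)/(32*j^2 + 4*j*v - v^2)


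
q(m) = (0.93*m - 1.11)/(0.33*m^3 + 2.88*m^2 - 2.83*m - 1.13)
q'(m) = (0.93*m - 1.11)*(-0.99*m^2 - 5.76*m + 2.83)/(0.33*m^3 + 2.88*m^2 - 2.83*m - 1.13)^2 + 0.93/(0.33*m^3 + 2.88*m^2 - 2.83*m - 1.13) = (-0.6138*m^3 - 1.5795*m^2 + 6.3936*m - 4.1922)/(0.1089*m^6 + 1.9008*m^5 + 6.4266*m^4 - 17.0466*m^3 + 1.5001*m^2 + 6.3958*m + 1.2769)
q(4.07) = 0.05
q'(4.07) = -0.01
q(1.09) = 0.26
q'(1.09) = 0.79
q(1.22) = 0.08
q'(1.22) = 1.55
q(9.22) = 0.02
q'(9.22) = -0.00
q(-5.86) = -0.14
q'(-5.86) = 0.01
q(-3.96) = -0.14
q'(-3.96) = -0.01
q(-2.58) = -0.18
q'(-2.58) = -0.05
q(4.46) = 0.04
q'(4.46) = -0.01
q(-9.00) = -0.56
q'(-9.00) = 0.89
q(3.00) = 0.07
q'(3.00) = -0.02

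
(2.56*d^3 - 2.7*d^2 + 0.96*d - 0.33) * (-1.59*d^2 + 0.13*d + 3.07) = -4.0704*d^5 + 4.6258*d^4 + 5.9818*d^3 - 7.6395*d^2 + 2.9043*d - 1.0131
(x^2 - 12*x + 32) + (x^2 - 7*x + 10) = 2*x^2 - 19*x + 42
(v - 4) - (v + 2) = -6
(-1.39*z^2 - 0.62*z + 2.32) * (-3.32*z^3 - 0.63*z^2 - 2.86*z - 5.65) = 4.6148*z^5 + 2.9341*z^4 - 3.3364*z^3 + 8.1651*z^2 - 3.1322*z - 13.108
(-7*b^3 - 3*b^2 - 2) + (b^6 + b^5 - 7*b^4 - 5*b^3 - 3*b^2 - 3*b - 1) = b^6 + b^5 - 7*b^4 - 12*b^3 - 6*b^2 - 3*b - 3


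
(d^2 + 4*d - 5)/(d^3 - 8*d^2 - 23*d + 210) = (d - 1)/(d^2 - 13*d + 42)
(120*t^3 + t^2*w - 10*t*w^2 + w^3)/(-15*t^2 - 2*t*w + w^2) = -8*t + w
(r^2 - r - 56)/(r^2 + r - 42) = (r - 8)/(r - 6)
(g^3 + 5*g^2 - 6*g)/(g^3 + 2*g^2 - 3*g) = (g + 6)/(g + 3)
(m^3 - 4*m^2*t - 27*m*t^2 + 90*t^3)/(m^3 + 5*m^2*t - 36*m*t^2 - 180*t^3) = (m - 3*t)/(m + 6*t)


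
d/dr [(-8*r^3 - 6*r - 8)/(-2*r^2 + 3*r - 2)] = 4*(4*r^4 - 12*r^3 + 9*r^2 - 8*r + 9)/(4*r^4 - 12*r^3 + 17*r^2 - 12*r + 4)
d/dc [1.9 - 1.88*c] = -1.88000000000000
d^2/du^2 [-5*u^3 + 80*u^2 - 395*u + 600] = 160 - 30*u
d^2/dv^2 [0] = 0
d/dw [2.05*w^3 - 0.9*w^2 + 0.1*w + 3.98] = 6.15*w^2 - 1.8*w + 0.1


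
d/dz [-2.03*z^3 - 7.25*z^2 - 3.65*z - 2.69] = -6.09*z^2 - 14.5*z - 3.65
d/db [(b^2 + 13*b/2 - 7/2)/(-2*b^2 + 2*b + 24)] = (15*b^2 + 34*b + 163)/(4*(b^4 - 2*b^3 - 23*b^2 + 24*b + 144))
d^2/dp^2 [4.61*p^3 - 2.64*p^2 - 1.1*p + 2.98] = 27.66*p - 5.28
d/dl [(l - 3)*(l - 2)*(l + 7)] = 3*l^2 + 4*l - 29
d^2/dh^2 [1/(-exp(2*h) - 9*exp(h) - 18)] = (-2*(2*exp(h) + 9)^2*exp(h) + (4*exp(h) + 9)*(exp(2*h) + 9*exp(h) + 18))*exp(h)/(exp(2*h) + 9*exp(h) + 18)^3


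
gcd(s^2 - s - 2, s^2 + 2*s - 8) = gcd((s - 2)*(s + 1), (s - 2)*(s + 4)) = s - 2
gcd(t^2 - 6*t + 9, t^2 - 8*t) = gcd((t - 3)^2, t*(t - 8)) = 1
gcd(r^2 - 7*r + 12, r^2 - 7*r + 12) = r^2 - 7*r + 12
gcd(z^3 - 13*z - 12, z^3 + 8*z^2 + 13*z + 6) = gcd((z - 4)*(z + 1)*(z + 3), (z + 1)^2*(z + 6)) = z + 1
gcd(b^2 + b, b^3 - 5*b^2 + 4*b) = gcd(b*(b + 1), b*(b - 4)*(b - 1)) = b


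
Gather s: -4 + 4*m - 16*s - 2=4*m - 16*s - 6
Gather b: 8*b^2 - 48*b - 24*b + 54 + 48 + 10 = 8*b^2 - 72*b + 112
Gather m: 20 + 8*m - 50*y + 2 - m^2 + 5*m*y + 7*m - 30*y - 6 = -m^2 + m*(5*y + 15) - 80*y + 16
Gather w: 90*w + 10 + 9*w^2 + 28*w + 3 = 9*w^2 + 118*w + 13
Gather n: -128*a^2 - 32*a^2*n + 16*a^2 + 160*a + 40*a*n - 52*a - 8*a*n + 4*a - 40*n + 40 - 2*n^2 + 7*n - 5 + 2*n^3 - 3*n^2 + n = -112*a^2 + 112*a + 2*n^3 - 5*n^2 + n*(-32*a^2 + 32*a - 32) + 35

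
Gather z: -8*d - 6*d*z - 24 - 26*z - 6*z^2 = -8*d - 6*z^2 + z*(-6*d - 26) - 24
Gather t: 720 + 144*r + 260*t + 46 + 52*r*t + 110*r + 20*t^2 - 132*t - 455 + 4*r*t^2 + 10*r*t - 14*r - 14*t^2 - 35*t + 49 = 240*r + t^2*(4*r + 6) + t*(62*r + 93) + 360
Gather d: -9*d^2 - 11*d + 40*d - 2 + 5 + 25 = -9*d^2 + 29*d + 28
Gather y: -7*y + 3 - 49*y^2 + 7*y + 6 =9 - 49*y^2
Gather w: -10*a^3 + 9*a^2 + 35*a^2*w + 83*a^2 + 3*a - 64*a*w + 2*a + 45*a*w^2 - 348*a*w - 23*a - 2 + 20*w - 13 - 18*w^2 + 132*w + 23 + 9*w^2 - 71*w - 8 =-10*a^3 + 92*a^2 - 18*a + w^2*(45*a - 9) + w*(35*a^2 - 412*a + 81)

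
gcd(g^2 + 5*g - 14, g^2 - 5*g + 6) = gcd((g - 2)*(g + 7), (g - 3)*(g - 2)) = g - 2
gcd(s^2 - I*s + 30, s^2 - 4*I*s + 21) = 1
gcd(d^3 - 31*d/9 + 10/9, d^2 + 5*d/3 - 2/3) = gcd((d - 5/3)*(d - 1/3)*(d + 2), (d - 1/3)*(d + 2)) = d^2 + 5*d/3 - 2/3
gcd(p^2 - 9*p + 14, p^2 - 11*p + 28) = p - 7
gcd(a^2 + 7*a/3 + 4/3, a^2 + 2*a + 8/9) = a + 4/3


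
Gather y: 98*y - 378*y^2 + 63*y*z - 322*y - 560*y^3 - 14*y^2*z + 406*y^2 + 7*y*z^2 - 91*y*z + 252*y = -560*y^3 + y^2*(28 - 14*z) + y*(7*z^2 - 28*z + 28)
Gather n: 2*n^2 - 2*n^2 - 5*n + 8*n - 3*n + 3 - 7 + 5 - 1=0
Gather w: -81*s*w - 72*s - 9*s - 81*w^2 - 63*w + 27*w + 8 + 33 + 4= -81*s - 81*w^2 + w*(-81*s - 36) + 45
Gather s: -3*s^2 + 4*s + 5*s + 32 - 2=-3*s^2 + 9*s + 30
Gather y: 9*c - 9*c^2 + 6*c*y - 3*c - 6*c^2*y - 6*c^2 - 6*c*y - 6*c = -6*c^2*y - 15*c^2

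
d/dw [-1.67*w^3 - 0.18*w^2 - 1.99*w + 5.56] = -5.01*w^2 - 0.36*w - 1.99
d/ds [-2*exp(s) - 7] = -2*exp(s)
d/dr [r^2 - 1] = 2*r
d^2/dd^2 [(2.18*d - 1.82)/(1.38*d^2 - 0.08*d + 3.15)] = ((5.372 - 18.0504*d)*(1.38*d^2 - 0.08*d + 3.15) + (2.18*d - 1.82)*(2.76*d - 0.08)*(5.52*d - 0.16))/(1.38*d^2 - 0.08*d + 3.15)^3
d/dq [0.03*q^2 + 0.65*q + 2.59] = 0.06*q + 0.65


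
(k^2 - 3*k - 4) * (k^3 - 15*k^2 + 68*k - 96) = k^5 - 18*k^4 + 109*k^3 - 240*k^2 + 16*k + 384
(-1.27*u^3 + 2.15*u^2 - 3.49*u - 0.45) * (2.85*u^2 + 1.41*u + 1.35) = -3.6195*u^5 + 4.3368*u^4 - 8.6295*u^3 - 3.3009*u^2 - 5.346*u - 0.6075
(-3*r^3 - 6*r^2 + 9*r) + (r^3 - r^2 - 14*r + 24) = -2*r^3 - 7*r^2 - 5*r + 24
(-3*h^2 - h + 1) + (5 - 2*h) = -3*h^2 - 3*h + 6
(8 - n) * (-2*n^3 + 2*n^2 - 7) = 2*n^4 - 18*n^3 + 16*n^2 + 7*n - 56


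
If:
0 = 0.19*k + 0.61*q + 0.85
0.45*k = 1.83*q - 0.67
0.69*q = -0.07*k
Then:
No Solution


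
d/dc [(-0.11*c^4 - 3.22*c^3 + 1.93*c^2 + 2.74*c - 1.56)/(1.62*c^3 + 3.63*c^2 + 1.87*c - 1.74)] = (-0.1782*c^6 - 0.7986*c^5 - 15.4323*c^4 - 20.1548*c^3 + 18.0529*c^2 + 4.6092*c - 1.8504)/(2.6244*c^6 + 11.7612*c^5 + 19.2357*c^4 + 7.9386*c^3 - 9.1355*c^2 - 6.5076*c + 3.0276)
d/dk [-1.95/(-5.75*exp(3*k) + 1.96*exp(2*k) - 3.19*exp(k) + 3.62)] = (-33.6375*exp(2*k) + 7.644*exp(k) - 6.2205)*exp(k)/(5.75*exp(3*k) - 1.96*exp(2*k) + 3.19*exp(k) - 3.62)^2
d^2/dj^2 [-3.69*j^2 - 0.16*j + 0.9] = -7.38000000000000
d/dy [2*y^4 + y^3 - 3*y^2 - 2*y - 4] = 8*y^3 + 3*y^2 - 6*y - 2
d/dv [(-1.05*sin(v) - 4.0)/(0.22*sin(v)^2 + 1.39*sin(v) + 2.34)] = (0.231*sin(v)^2 + 1.76*sin(v) + 3.103)*cos(v)/(0.0484*sin(v)^4 + 0.6116*sin(v)^3 + 2.9617*sin(v)^2 + 6.5052*sin(v) + 5.4756)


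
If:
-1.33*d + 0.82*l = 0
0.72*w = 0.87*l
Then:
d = 0.510241120041483*w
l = 0.827586206896552*w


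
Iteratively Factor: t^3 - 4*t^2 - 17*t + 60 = (t - 5)*(t^2 + t - 12) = (t - 5)*(t + 4)*(t - 3)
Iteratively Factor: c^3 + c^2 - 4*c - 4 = (c + 2)*(c^2 - c - 2) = (c + 1)*(c + 2)*(c - 2)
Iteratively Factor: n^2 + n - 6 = (n + 3)*(n - 2)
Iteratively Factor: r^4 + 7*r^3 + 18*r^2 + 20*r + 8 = (r + 2)*(r^3 + 5*r^2 + 8*r + 4) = (r + 2)^2*(r^2 + 3*r + 2) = (r + 2)^3*(r + 1)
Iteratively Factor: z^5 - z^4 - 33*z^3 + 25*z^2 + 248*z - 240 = (z + 4)*(z^4 - 5*z^3 - 13*z^2 + 77*z - 60) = (z + 4)^2*(z^3 - 9*z^2 + 23*z - 15) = (z - 1)*(z + 4)^2*(z^2 - 8*z + 15) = (z - 5)*(z - 1)*(z + 4)^2*(z - 3)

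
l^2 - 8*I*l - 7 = (l - 7*I)*(l - I)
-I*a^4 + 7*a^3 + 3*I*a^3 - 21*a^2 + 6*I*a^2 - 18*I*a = a*(a - 3)*(a + 6*I)*(-I*a + 1)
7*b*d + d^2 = d*(7*b + d)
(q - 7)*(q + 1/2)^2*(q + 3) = q^4 - 3*q^3 - 99*q^2/4 - 22*q - 21/4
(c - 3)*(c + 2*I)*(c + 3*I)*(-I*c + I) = -I*c^4 + 5*c^3 + 4*I*c^3 - 20*c^2 + 3*I*c^2 + 15*c - 24*I*c + 18*I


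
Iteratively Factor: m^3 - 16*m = (m - 4)*(m^2 + 4*m) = m*(m - 4)*(m + 4)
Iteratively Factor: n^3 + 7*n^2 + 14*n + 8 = (n + 4)*(n^2 + 3*n + 2) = (n + 2)*(n + 4)*(n + 1)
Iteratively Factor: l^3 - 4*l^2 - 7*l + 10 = (l + 2)*(l^2 - 6*l + 5) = (l - 1)*(l + 2)*(l - 5)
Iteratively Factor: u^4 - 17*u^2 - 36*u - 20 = (u + 2)*(u^3 - 2*u^2 - 13*u - 10) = (u + 2)^2*(u^2 - 4*u - 5) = (u - 5)*(u + 2)^2*(u + 1)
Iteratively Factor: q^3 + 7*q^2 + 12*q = (q)*(q^2 + 7*q + 12) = q*(q + 3)*(q + 4)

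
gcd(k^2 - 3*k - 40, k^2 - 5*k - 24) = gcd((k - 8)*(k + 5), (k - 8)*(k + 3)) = k - 8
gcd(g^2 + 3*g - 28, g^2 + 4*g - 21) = g + 7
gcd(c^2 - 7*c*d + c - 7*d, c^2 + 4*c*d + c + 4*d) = c + 1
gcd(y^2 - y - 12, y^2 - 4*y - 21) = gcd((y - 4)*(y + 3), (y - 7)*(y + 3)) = y + 3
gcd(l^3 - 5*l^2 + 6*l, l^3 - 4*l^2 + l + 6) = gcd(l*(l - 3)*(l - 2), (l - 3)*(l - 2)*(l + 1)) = l^2 - 5*l + 6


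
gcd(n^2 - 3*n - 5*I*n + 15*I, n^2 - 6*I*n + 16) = 1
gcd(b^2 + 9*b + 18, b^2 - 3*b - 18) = b + 3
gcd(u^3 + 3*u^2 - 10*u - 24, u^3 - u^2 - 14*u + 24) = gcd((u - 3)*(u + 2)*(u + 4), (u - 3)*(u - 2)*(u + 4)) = u^2 + u - 12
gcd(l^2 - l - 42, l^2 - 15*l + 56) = l - 7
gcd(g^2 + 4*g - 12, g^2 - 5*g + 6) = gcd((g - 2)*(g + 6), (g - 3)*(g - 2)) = g - 2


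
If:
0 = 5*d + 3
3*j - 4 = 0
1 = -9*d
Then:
No Solution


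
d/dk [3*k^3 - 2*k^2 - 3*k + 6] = 9*k^2 - 4*k - 3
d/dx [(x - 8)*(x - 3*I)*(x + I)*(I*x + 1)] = 4*I*x^3 + x^2*(9 - 24*I) + 2*x*(-24 + I) + 3 - 8*I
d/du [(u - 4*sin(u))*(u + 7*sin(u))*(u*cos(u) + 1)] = -(u - 4*sin(u))*(u + 7*sin(u))*(u*sin(u) - cos(u)) + (u - 4*sin(u))*(u*cos(u) + 1)*(7*cos(u) + 1) - (u + 7*sin(u))*(u*cos(u) + 1)*(4*cos(u) - 1)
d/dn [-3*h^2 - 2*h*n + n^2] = -2*h + 2*n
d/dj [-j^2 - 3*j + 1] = -2*j - 3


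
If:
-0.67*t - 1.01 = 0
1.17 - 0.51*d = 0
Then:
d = 2.29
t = -1.51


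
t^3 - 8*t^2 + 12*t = t*(t - 6)*(t - 2)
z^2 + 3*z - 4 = (z - 1)*(z + 4)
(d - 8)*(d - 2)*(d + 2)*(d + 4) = d^4 - 4*d^3 - 36*d^2 + 16*d + 128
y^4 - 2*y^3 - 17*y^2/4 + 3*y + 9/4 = (y - 3)*(y - 1)*(y + 1/2)*(y + 3/2)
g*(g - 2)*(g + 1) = g^3 - g^2 - 2*g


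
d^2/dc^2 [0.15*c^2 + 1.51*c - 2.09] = 0.300000000000000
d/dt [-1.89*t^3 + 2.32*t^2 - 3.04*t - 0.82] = -5.67*t^2 + 4.64*t - 3.04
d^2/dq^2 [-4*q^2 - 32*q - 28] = -8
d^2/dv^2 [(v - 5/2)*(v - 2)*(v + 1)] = 6*v - 7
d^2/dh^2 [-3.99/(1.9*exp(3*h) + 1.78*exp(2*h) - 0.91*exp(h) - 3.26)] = (-3.99*(5.7*exp(2*h) + 3.56*exp(h) - 0.91)*(11.4*exp(2*h) + 7.12*exp(h) - 1.82)*exp(h) + (68.229*exp(2*h) + 28.4088*exp(h) - 3.6309)*(1.9*exp(3*h) + 1.78*exp(2*h) - 0.91*exp(h) - 3.26))*exp(h)/(1.9*exp(3*h) + 1.78*exp(2*h) - 0.91*exp(h) - 3.26)^3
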